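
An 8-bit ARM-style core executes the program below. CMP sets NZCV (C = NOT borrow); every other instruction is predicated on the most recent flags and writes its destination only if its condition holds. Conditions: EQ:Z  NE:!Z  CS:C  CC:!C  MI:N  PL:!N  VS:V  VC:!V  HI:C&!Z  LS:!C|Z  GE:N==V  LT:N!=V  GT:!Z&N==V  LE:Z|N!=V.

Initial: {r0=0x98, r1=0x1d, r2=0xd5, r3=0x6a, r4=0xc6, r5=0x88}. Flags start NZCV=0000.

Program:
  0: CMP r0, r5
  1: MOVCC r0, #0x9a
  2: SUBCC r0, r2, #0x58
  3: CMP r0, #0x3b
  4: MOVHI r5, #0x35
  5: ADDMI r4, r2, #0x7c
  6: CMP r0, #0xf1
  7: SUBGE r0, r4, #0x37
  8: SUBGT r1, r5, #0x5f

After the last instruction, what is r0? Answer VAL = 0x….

0: ✓ CMP  NZCV=0010
1: · MOVCC
2: · SUBCC
3: ✓ CMP  NZCV=0011
4: ✓ MOVHI  r5←0x35
5: · ADDMI
6: ✓ CMP  NZCV=1000
7: · SUBGE
8: · SUBGT

VAL = 0x98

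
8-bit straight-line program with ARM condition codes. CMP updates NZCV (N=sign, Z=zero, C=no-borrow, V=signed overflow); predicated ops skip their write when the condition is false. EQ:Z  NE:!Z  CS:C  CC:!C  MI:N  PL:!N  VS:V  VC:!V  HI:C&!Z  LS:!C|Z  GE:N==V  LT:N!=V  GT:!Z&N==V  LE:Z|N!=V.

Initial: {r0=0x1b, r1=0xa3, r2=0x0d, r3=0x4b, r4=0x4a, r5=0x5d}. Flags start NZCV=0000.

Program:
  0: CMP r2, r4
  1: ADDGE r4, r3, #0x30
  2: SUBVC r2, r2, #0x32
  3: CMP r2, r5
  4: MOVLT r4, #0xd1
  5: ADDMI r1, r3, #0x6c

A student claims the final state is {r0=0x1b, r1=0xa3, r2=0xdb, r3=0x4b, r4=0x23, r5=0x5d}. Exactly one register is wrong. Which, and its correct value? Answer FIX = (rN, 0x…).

0: ✓ CMP  NZCV=1000
1: · ADDGE
2: ✓ SUBVC  r2←0xdb
3: ✓ CMP  NZCV=0011
4: ✓ MOVLT  r4←0xd1
5: · ADDMI

FIX = (r4, 0xd1)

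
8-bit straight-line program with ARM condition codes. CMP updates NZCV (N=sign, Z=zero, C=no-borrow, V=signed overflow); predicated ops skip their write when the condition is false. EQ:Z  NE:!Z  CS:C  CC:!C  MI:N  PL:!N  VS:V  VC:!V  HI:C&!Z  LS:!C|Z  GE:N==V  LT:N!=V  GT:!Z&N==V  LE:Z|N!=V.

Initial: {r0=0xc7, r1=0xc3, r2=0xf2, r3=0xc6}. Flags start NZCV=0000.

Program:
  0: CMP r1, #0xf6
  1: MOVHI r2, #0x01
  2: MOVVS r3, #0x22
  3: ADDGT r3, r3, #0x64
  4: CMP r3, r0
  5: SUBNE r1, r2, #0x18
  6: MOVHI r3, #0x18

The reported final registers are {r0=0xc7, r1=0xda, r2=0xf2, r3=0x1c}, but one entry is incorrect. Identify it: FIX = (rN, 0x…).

[0] flags=1000 → (cmp)
[1] flags=1000 HI?F → skip
[2] flags=1000 VS?F → skip
[3] flags=1000 GT?F → skip
[4] flags=1000 → (cmp)
[5] flags=1000 NE?T → r1=0xda
[6] flags=1000 HI?F → skip

FIX = (r3, 0xc6)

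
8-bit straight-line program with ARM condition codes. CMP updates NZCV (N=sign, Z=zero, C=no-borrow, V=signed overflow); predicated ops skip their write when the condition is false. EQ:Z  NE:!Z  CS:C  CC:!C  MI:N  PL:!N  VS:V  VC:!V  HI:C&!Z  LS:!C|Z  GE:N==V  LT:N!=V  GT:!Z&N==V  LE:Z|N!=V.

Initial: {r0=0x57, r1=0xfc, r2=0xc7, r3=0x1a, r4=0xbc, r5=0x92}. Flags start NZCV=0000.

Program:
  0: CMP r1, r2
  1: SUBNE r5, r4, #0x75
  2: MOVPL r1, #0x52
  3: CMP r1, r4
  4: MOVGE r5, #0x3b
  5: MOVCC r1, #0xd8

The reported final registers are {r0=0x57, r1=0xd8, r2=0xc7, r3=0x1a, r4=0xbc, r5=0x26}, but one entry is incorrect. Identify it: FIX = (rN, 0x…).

FIX = (r5, 0x3b)

[0] flags=0010 → (cmp)
[1] flags=0010 NE?T → r5=0x47
[2] flags=0010 PL?T → r1=0x52
[3] flags=1001 → (cmp)
[4] flags=1001 GE?T → r5=0x3b
[5] flags=1001 CC?T → r1=0xd8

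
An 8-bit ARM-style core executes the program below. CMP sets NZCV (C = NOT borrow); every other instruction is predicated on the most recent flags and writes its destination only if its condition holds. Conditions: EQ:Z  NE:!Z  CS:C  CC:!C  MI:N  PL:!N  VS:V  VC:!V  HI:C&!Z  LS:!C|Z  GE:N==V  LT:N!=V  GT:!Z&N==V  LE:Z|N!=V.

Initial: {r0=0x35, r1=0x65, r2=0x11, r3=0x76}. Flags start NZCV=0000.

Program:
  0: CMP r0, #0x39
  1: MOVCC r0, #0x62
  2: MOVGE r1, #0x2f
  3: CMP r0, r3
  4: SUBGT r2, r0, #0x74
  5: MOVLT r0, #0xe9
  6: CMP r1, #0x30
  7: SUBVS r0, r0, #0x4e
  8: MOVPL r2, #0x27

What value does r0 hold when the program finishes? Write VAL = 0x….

[0] flags=1000 → (cmp)
[1] flags=1000 CC?T → r0=0x62
[2] flags=1000 GE?F → skip
[3] flags=1000 → (cmp)
[4] flags=1000 GT?F → skip
[5] flags=1000 LT?T → r0=0xe9
[6] flags=0010 → (cmp)
[7] flags=0010 VS?F → skip
[8] flags=0010 PL?T → r2=0x27

VAL = 0xe9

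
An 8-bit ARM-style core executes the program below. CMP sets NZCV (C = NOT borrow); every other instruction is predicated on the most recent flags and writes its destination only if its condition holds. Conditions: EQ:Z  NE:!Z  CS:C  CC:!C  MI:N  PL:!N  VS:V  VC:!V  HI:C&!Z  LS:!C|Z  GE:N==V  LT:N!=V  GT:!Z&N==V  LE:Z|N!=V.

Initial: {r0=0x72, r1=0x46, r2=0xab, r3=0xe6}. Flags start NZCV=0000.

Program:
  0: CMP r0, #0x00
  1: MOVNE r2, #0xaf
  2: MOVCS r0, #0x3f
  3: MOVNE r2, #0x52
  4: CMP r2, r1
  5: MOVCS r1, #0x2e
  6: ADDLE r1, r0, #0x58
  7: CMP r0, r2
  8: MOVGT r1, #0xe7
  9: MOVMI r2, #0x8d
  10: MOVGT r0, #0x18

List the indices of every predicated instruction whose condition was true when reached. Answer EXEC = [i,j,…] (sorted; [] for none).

EXEC = [1,2,3,5,9]

0: ✓ CMP  NZCV=0010
1: ✓ MOVNE  r2←0xaf
2: ✓ MOVCS  r0←0x3f
3: ✓ MOVNE  r2←0x52
4: ✓ CMP  NZCV=0010
5: ✓ MOVCS  r1←0x2e
6: · ADDLE
7: ✓ CMP  NZCV=1000
8: · MOVGT
9: ✓ MOVMI  r2←0x8d
10: · MOVGT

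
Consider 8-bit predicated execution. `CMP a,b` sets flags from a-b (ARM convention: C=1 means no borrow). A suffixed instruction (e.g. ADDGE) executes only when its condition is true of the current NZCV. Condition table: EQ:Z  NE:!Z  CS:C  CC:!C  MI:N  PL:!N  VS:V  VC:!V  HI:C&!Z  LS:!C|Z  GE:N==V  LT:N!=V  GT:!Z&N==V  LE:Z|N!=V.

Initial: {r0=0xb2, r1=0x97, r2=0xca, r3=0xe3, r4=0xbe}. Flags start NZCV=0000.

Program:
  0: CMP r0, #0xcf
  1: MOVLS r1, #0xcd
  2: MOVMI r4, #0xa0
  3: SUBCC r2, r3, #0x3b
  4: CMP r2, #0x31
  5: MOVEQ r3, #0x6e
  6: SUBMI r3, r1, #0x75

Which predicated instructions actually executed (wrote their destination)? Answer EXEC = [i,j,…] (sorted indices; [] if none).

EXEC = [1,2,3]

0: ✓ CMP  NZCV=1000
1: ✓ MOVLS  r1←0xcd
2: ✓ MOVMI  r4←0xa0
3: ✓ SUBCC  r2←0xa8
4: ✓ CMP  NZCV=0011
5: · MOVEQ
6: · SUBMI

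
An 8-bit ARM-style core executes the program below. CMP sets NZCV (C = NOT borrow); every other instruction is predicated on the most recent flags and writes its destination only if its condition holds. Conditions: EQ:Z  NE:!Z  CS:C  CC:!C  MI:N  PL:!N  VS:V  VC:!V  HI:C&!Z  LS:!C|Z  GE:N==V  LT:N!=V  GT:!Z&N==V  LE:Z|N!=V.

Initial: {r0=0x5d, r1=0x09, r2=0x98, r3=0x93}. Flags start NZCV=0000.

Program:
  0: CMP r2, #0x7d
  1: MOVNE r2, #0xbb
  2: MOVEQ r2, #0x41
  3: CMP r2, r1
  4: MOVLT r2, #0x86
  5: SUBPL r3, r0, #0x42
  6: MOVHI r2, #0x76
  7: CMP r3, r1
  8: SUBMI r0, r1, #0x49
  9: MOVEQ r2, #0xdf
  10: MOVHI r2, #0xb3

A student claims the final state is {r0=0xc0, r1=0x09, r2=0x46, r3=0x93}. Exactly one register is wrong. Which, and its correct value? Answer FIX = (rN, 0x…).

FIX = (r2, 0xb3)

[0] flags=0011 → (cmp)
[1] flags=0011 NE?T → r2=0xbb
[2] flags=0011 EQ?F → skip
[3] flags=1010 → (cmp)
[4] flags=1010 LT?T → r2=0x86
[5] flags=1010 PL?F → skip
[6] flags=1010 HI?T → r2=0x76
[7] flags=1010 → (cmp)
[8] flags=1010 MI?T → r0=0xc0
[9] flags=1010 EQ?F → skip
[10] flags=1010 HI?T → r2=0xb3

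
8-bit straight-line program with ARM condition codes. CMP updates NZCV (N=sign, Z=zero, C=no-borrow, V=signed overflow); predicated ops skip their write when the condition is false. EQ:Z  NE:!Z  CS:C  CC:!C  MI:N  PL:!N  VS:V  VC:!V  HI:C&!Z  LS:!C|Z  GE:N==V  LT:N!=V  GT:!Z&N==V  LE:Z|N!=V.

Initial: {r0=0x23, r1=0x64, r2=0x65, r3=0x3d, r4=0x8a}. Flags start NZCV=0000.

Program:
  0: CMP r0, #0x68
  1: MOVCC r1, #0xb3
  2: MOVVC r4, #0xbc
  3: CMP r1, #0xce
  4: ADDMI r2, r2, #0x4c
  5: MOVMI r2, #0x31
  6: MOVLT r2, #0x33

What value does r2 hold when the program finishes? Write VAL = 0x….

VAL = 0x33

[0] flags=1000 → (cmp)
[1] flags=1000 CC?T → r1=0xb3
[2] flags=1000 VC?T → r4=0xbc
[3] flags=1000 → (cmp)
[4] flags=1000 MI?T → r2=0xb1
[5] flags=1000 MI?T → r2=0x31
[6] flags=1000 LT?T → r2=0x33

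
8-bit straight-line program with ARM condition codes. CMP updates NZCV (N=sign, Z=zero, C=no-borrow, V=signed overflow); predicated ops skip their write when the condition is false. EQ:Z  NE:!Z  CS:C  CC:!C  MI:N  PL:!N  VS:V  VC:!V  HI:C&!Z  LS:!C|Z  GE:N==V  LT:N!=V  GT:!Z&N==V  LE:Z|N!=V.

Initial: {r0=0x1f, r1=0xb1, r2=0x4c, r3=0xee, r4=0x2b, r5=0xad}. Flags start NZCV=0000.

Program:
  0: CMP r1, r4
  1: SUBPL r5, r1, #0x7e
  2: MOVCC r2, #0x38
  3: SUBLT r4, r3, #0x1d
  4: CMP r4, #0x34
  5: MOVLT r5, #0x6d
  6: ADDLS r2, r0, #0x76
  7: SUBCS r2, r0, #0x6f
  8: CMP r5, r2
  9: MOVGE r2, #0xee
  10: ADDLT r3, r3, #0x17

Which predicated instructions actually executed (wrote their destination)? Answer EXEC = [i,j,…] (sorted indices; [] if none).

EXEC = [3,5,7,9]

0: ✓ CMP  NZCV=1010
1: · SUBPL
2: · MOVCC
3: ✓ SUBLT  r4←0xd1
4: ✓ CMP  NZCV=1010
5: ✓ MOVLT  r5←0x6d
6: · ADDLS
7: ✓ SUBCS  r2←0xb0
8: ✓ CMP  NZCV=1001
9: ✓ MOVGE  r2←0xee
10: · ADDLT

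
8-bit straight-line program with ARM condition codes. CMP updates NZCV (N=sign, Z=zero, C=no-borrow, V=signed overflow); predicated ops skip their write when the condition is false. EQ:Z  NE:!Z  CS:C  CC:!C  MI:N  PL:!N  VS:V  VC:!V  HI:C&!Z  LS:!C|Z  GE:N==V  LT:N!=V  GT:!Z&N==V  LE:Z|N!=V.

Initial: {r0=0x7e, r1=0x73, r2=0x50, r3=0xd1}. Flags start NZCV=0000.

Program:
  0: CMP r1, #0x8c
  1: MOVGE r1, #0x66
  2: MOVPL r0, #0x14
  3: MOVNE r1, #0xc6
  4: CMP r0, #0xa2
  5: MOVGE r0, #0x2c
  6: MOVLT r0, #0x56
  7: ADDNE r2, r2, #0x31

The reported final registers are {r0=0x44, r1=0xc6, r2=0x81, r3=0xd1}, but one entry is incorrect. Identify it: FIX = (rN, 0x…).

FIX = (r0, 0x2c)

0: ✓ CMP  NZCV=1001
1: ✓ MOVGE  r1←0x66
2: · MOVPL
3: ✓ MOVNE  r1←0xc6
4: ✓ CMP  NZCV=1001
5: ✓ MOVGE  r0←0x2c
6: · MOVLT
7: ✓ ADDNE  r2←0x81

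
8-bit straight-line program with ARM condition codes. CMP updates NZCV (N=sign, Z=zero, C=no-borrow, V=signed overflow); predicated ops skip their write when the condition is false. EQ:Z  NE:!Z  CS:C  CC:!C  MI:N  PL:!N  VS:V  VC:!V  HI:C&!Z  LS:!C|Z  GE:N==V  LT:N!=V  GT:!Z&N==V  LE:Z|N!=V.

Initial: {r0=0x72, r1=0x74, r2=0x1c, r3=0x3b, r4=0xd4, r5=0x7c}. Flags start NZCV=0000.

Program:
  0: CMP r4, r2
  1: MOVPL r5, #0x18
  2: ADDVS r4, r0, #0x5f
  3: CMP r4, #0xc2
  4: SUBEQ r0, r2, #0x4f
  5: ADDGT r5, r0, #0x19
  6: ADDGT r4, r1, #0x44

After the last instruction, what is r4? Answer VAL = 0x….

0: ✓ CMP  NZCV=1010
1: · MOVPL
2: · ADDVS
3: ✓ CMP  NZCV=0010
4: · SUBEQ
5: ✓ ADDGT  r5←0x8b
6: ✓ ADDGT  r4←0xb8

VAL = 0xb8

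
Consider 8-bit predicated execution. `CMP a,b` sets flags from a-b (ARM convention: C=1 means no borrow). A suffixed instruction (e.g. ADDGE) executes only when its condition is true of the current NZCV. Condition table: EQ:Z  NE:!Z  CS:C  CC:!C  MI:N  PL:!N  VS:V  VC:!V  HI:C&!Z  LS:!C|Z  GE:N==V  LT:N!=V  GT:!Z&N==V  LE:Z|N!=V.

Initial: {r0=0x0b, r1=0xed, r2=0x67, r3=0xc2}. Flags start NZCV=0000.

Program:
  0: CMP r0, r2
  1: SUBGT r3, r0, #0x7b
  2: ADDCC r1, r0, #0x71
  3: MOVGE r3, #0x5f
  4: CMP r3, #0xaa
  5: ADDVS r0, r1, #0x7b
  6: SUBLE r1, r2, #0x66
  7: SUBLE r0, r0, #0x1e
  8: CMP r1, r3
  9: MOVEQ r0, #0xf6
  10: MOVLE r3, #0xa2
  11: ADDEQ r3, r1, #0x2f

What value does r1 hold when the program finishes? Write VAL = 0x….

0: ✓ CMP  NZCV=1000
1: · SUBGT
2: ✓ ADDCC  r1←0x7c
3: · MOVGE
4: ✓ CMP  NZCV=0010
5: · ADDVS
6: · SUBLE
7: · SUBLE
8: ✓ CMP  NZCV=1001
9: · MOVEQ
10: · MOVLE
11: · ADDEQ

VAL = 0x7c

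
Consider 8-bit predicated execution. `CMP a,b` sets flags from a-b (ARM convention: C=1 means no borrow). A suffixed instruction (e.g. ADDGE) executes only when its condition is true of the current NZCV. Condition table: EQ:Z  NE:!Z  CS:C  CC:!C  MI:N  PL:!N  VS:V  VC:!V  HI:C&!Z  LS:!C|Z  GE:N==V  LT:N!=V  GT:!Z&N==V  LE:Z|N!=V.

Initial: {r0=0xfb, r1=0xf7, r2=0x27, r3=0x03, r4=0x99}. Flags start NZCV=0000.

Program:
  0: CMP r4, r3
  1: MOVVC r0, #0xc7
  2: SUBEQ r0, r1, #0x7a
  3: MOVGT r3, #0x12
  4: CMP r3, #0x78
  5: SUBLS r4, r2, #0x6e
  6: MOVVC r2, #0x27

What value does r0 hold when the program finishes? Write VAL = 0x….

VAL = 0xc7

0: ✓ CMP  NZCV=1010
1: ✓ MOVVC  r0←0xc7
2: · SUBEQ
3: · MOVGT
4: ✓ CMP  NZCV=1000
5: ✓ SUBLS  r4←0xb9
6: ✓ MOVVC  r2←0x27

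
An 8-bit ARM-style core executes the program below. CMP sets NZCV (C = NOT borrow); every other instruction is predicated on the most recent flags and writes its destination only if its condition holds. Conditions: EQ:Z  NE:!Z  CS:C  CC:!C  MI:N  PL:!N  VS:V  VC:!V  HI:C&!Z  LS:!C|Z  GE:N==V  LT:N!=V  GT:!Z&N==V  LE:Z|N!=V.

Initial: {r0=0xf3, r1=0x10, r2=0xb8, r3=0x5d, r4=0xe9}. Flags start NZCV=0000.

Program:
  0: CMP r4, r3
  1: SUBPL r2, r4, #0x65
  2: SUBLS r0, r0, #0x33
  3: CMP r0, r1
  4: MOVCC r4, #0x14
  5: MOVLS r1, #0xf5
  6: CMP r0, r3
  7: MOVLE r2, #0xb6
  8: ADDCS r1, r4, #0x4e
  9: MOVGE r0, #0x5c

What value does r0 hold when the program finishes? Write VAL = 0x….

VAL = 0xf3

[0] flags=1010 → (cmp)
[1] flags=1010 PL?F → skip
[2] flags=1010 LS?F → skip
[3] flags=1010 → (cmp)
[4] flags=1010 CC?F → skip
[5] flags=1010 LS?F → skip
[6] flags=1010 → (cmp)
[7] flags=1010 LE?T → r2=0xb6
[8] flags=1010 CS?T → r1=0x37
[9] flags=1010 GE?F → skip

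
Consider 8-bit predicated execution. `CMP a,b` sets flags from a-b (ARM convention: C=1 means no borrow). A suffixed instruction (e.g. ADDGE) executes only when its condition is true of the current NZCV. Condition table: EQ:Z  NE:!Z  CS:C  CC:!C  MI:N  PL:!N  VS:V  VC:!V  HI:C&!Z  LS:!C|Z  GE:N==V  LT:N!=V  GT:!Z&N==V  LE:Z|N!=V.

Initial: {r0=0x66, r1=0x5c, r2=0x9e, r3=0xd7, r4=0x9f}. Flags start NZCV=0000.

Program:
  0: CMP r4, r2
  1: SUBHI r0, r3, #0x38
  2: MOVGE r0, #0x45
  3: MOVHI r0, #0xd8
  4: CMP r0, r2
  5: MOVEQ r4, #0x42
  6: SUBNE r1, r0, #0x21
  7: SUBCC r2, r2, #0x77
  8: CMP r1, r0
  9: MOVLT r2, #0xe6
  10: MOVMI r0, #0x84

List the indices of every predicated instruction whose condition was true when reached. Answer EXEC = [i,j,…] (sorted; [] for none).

EXEC = [1,2,3,6,9,10]

[0] flags=0010 → (cmp)
[1] flags=0010 HI?T → r0=0x9f
[2] flags=0010 GE?T → r0=0x45
[3] flags=0010 HI?T → r0=0xd8
[4] flags=0010 → (cmp)
[5] flags=0010 EQ?F → skip
[6] flags=0010 NE?T → r1=0xb7
[7] flags=0010 CC?F → skip
[8] flags=1000 → (cmp)
[9] flags=1000 LT?T → r2=0xe6
[10] flags=1000 MI?T → r0=0x84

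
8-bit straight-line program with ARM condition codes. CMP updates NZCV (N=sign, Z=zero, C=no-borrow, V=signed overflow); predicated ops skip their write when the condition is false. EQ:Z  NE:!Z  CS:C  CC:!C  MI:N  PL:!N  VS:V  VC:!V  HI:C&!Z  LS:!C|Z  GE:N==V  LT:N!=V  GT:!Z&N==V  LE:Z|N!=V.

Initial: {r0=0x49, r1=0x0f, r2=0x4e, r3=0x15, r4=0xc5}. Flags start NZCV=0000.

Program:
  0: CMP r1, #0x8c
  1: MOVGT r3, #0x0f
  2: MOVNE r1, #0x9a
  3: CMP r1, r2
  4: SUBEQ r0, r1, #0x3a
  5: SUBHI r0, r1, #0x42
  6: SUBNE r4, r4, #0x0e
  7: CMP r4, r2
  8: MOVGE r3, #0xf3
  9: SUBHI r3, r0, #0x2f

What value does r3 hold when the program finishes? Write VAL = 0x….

VAL = 0x29

[0] flags=1001 → (cmp)
[1] flags=1001 GT?T → r3=0x0f
[2] flags=1001 NE?T → r1=0x9a
[3] flags=0011 → (cmp)
[4] flags=0011 EQ?F → skip
[5] flags=0011 HI?T → r0=0x58
[6] flags=0011 NE?T → r4=0xb7
[7] flags=0011 → (cmp)
[8] flags=0011 GE?F → skip
[9] flags=0011 HI?T → r3=0x29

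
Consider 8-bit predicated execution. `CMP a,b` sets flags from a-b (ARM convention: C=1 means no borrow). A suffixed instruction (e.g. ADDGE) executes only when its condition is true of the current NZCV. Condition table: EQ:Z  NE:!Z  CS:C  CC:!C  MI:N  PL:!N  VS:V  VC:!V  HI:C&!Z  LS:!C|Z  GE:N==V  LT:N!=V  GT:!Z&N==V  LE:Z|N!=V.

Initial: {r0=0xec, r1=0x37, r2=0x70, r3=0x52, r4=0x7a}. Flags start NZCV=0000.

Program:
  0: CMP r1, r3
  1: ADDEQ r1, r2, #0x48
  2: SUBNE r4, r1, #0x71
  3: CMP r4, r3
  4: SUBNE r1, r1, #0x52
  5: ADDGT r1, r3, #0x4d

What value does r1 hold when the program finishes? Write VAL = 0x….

[0] flags=1000 → (cmp)
[1] flags=1000 EQ?F → skip
[2] flags=1000 NE?T → r4=0xc6
[3] flags=0011 → (cmp)
[4] flags=0011 NE?T → r1=0xe5
[5] flags=0011 GT?F → skip

VAL = 0xe5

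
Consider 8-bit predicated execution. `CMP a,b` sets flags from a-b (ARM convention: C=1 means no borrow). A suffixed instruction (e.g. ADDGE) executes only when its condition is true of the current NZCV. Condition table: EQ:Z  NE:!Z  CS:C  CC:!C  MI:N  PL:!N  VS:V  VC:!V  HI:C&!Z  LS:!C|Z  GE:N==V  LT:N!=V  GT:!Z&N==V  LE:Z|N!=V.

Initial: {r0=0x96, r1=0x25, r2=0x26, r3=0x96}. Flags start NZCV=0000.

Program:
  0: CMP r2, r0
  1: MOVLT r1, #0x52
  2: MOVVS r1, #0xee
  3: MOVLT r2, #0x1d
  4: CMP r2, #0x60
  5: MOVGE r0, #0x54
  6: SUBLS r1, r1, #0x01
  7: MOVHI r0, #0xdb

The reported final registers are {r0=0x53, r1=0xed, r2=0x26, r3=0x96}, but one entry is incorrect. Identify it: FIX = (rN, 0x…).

FIX = (r0, 0x96)

[0] flags=1001 → (cmp)
[1] flags=1001 LT?F → skip
[2] flags=1001 VS?T → r1=0xee
[3] flags=1001 LT?F → skip
[4] flags=1000 → (cmp)
[5] flags=1000 GE?F → skip
[6] flags=1000 LS?T → r1=0xed
[7] flags=1000 HI?F → skip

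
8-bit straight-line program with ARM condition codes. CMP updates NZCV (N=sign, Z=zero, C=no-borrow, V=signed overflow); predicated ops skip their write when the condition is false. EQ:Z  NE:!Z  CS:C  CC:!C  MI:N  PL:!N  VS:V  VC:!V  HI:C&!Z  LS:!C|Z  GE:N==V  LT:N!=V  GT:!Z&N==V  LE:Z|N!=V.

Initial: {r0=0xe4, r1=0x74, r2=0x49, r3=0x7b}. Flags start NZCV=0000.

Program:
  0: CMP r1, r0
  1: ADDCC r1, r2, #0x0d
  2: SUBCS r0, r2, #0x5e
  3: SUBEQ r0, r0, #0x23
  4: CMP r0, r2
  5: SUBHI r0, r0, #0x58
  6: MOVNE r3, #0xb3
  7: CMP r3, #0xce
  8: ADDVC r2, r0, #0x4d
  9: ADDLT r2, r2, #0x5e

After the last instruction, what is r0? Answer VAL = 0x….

[0] flags=1001 → (cmp)
[1] flags=1001 CC?T → r1=0x56
[2] flags=1001 CS?F → skip
[3] flags=1001 EQ?F → skip
[4] flags=1010 → (cmp)
[5] flags=1010 HI?T → r0=0x8c
[6] flags=1010 NE?T → r3=0xb3
[7] flags=1000 → (cmp)
[8] flags=1000 VC?T → r2=0xd9
[9] flags=1000 LT?T → r2=0x37

VAL = 0x8c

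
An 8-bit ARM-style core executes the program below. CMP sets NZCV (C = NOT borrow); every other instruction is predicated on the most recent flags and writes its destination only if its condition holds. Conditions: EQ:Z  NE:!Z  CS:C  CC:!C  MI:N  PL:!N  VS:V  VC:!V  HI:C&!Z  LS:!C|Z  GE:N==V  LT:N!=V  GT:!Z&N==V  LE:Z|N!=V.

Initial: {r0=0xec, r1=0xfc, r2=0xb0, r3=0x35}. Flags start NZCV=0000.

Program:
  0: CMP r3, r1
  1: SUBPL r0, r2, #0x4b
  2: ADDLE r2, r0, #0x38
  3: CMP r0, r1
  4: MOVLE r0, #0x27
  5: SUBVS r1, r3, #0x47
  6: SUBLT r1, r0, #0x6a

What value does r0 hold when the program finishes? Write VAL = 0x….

0: ✓ CMP  NZCV=0000
1: ✓ SUBPL  r0←0x65
2: · ADDLE
3: ✓ CMP  NZCV=0000
4: · MOVLE
5: · SUBVS
6: · SUBLT

VAL = 0x65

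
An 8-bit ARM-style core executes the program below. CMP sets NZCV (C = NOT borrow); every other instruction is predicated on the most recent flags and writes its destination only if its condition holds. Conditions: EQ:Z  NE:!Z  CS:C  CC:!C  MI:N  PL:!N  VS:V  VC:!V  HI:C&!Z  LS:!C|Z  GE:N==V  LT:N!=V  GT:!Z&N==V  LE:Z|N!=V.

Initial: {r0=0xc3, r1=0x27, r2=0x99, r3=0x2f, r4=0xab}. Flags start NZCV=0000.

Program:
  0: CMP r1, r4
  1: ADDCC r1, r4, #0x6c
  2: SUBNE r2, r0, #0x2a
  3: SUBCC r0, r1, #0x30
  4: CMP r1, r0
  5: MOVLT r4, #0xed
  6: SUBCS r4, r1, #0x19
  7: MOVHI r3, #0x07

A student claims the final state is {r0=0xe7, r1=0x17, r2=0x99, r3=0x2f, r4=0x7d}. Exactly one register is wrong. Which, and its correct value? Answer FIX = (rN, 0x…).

[0] flags=0000 → (cmp)
[1] flags=0000 CC?T → r1=0x17
[2] flags=0000 NE?T → r2=0x99
[3] flags=0000 CC?T → r0=0xe7
[4] flags=0000 → (cmp)
[5] flags=0000 LT?F → skip
[6] flags=0000 CS?F → skip
[7] flags=0000 HI?F → skip

FIX = (r4, 0xab)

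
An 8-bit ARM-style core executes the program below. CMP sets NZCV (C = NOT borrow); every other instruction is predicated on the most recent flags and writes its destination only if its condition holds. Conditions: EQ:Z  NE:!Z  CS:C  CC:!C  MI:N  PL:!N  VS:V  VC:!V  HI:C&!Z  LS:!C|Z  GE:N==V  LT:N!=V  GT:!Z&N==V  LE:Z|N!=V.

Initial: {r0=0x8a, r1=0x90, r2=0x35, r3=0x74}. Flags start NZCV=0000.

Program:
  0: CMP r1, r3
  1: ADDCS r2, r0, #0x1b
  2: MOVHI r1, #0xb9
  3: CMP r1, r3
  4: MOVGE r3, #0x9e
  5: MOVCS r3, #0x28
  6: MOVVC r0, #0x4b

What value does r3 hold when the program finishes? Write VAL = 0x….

0: ✓ CMP  NZCV=0011
1: ✓ ADDCS  r2←0xa5
2: ✓ MOVHI  r1←0xb9
3: ✓ CMP  NZCV=0011
4: · MOVGE
5: ✓ MOVCS  r3←0x28
6: · MOVVC

VAL = 0x28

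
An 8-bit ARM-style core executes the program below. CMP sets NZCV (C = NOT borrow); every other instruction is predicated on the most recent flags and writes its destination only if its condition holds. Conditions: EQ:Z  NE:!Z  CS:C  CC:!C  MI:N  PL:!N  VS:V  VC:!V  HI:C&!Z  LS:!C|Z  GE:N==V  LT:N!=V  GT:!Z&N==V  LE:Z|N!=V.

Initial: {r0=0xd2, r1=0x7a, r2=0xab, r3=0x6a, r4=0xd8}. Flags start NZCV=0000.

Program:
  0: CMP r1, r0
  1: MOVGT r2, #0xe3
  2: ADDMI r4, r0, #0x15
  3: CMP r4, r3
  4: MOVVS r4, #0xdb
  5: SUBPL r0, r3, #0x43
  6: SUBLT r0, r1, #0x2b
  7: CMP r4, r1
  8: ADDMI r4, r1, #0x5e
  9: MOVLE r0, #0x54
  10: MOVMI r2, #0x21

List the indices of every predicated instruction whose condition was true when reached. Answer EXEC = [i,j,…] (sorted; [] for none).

EXEC = [1,2,4,5,6,9]

0: ✓ CMP  NZCV=1001
1: ✓ MOVGT  r2←0xe3
2: ✓ ADDMI  r4←0xe7
3: ✓ CMP  NZCV=0011
4: ✓ MOVVS  r4←0xdb
5: ✓ SUBPL  r0←0x27
6: ✓ SUBLT  r0←0x4f
7: ✓ CMP  NZCV=0011
8: · ADDMI
9: ✓ MOVLE  r0←0x54
10: · MOVMI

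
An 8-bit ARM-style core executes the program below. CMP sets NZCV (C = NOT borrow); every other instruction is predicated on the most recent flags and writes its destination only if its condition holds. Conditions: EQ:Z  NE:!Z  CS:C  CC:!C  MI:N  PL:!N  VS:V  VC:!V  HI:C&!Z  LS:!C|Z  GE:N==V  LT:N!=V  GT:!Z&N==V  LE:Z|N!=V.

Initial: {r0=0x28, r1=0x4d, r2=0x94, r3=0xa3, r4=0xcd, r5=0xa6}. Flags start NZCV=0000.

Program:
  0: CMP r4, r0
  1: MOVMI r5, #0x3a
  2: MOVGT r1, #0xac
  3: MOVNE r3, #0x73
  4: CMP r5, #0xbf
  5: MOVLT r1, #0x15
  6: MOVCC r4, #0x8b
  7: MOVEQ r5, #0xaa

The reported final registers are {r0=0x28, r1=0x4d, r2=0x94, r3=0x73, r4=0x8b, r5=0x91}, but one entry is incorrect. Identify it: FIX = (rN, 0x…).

0: ✓ CMP  NZCV=1010
1: ✓ MOVMI  r5←0x3a
2: · MOVGT
3: ✓ MOVNE  r3←0x73
4: ✓ CMP  NZCV=0000
5: · MOVLT
6: ✓ MOVCC  r4←0x8b
7: · MOVEQ

FIX = (r5, 0x3a)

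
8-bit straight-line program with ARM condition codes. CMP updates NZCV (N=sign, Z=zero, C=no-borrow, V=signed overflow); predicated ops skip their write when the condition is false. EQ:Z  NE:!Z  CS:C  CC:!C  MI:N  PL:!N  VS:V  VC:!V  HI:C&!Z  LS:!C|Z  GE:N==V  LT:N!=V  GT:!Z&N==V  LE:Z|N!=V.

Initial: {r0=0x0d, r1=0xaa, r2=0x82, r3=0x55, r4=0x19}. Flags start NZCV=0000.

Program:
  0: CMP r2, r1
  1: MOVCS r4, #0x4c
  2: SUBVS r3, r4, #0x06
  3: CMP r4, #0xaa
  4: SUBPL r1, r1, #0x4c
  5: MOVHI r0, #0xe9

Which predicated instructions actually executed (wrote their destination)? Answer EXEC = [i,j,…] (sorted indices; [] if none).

EXEC = [4]

[0] flags=1000 → (cmp)
[1] flags=1000 CS?F → skip
[2] flags=1000 VS?F → skip
[3] flags=0000 → (cmp)
[4] flags=0000 PL?T → r1=0x5e
[5] flags=0000 HI?F → skip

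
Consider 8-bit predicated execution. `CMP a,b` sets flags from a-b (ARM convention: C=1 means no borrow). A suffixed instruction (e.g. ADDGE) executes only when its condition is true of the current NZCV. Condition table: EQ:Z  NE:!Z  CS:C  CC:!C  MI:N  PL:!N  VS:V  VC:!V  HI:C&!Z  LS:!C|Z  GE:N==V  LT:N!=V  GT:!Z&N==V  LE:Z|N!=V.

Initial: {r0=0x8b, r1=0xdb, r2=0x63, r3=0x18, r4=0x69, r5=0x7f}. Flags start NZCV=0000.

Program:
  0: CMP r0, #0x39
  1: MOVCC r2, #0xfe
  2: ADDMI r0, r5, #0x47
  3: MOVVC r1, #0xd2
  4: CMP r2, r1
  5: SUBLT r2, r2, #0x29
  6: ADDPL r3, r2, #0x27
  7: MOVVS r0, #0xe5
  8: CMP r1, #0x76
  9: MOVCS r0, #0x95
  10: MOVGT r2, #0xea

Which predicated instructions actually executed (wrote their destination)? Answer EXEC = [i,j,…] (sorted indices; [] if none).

0: ✓ CMP  NZCV=0011
1: · MOVCC
2: · ADDMI
3: · MOVVC
4: ✓ CMP  NZCV=1001
5: · SUBLT
6: · ADDPL
7: ✓ MOVVS  r0←0xe5
8: ✓ CMP  NZCV=0011
9: ✓ MOVCS  r0←0x95
10: · MOVGT

EXEC = [7,9]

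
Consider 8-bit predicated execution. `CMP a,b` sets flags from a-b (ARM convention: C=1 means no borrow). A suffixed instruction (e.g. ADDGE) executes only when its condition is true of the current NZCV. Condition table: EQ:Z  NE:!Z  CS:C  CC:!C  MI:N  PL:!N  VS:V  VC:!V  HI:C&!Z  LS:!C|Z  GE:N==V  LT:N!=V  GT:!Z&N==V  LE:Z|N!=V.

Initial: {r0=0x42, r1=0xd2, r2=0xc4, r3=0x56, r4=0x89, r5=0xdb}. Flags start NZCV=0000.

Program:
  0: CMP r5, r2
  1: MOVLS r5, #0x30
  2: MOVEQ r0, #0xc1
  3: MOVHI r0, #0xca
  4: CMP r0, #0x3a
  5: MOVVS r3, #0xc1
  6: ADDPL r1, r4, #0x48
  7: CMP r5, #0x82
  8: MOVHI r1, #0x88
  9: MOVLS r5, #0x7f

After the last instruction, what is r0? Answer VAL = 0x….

0: ✓ CMP  NZCV=0010
1: · MOVLS
2: · MOVEQ
3: ✓ MOVHI  r0←0xca
4: ✓ CMP  NZCV=1010
5: · MOVVS
6: · ADDPL
7: ✓ CMP  NZCV=0010
8: ✓ MOVHI  r1←0x88
9: · MOVLS

VAL = 0xca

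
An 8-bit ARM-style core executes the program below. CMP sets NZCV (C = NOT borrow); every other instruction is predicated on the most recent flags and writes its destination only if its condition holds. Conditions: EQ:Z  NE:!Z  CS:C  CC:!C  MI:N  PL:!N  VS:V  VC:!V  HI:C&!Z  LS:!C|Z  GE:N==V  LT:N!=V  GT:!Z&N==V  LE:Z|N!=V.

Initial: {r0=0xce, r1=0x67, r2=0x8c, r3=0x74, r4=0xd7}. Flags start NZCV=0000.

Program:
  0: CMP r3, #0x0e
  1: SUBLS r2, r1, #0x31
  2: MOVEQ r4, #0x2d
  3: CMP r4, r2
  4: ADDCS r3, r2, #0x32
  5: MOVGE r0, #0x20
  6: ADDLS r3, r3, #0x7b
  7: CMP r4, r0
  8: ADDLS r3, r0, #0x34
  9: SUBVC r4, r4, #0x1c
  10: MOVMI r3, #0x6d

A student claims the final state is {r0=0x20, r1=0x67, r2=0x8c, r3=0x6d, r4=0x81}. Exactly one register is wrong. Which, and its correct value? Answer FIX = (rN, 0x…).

FIX = (r4, 0xbb)

[0] flags=0010 → (cmp)
[1] flags=0010 LS?F → skip
[2] flags=0010 EQ?F → skip
[3] flags=0010 → (cmp)
[4] flags=0010 CS?T → r3=0xbe
[5] flags=0010 GE?T → r0=0x20
[6] flags=0010 LS?F → skip
[7] flags=1010 → (cmp)
[8] flags=1010 LS?F → skip
[9] flags=1010 VC?T → r4=0xbb
[10] flags=1010 MI?T → r3=0x6d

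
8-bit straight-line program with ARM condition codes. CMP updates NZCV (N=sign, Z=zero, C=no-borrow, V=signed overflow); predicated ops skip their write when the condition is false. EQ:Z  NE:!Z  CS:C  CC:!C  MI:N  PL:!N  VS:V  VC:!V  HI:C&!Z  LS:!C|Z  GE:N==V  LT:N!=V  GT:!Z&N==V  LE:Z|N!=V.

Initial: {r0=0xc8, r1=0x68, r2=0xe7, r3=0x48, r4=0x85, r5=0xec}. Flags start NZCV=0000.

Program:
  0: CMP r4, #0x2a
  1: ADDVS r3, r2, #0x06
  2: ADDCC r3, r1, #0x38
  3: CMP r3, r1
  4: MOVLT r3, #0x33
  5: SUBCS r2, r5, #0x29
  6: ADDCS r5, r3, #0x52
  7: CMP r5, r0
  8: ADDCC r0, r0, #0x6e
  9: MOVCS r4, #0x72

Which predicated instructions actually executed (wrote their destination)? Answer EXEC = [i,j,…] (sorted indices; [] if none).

EXEC = [1,4,5,6,8]

0: ✓ CMP  NZCV=0011
1: ✓ ADDVS  r3←0xed
2: · ADDCC
3: ✓ CMP  NZCV=1010
4: ✓ MOVLT  r3←0x33
5: ✓ SUBCS  r2←0xc3
6: ✓ ADDCS  r5←0x85
7: ✓ CMP  NZCV=1000
8: ✓ ADDCC  r0←0x36
9: · MOVCS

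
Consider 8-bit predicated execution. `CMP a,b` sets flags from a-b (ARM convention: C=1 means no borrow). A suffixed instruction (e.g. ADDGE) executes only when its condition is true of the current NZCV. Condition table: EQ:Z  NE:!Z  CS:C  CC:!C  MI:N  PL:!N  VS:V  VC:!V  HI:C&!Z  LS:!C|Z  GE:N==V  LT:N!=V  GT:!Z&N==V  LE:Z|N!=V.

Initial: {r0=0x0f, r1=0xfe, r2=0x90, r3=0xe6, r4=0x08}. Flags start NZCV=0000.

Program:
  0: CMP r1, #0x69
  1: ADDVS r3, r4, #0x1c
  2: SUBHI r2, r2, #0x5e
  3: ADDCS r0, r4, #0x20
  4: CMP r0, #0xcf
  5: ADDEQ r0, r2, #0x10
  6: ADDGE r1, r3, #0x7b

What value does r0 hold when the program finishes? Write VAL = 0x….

VAL = 0x28

[0] flags=1010 → (cmp)
[1] flags=1010 VS?F → skip
[2] flags=1010 HI?T → r2=0x32
[3] flags=1010 CS?T → r0=0x28
[4] flags=0000 → (cmp)
[5] flags=0000 EQ?F → skip
[6] flags=0000 GE?T → r1=0x61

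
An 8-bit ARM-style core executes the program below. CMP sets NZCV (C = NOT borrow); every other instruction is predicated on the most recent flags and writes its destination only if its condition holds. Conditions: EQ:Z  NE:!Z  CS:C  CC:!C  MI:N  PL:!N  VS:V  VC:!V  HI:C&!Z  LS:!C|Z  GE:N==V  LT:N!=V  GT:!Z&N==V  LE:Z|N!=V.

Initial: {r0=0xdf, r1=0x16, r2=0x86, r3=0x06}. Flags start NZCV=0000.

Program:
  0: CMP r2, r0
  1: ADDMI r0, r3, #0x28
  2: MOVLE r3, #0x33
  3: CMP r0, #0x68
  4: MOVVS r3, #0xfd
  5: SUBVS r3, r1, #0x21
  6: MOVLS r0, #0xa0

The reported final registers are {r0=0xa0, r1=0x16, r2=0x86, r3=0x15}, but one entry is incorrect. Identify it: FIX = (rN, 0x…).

FIX = (r3, 0x33)

0: ✓ CMP  NZCV=1000
1: ✓ ADDMI  r0←0x2e
2: ✓ MOVLE  r3←0x33
3: ✓ CMP  NZCV=1000
4: · MOVVS
5: · SUBVS
6: ✓ MOVLS  r0←0xa0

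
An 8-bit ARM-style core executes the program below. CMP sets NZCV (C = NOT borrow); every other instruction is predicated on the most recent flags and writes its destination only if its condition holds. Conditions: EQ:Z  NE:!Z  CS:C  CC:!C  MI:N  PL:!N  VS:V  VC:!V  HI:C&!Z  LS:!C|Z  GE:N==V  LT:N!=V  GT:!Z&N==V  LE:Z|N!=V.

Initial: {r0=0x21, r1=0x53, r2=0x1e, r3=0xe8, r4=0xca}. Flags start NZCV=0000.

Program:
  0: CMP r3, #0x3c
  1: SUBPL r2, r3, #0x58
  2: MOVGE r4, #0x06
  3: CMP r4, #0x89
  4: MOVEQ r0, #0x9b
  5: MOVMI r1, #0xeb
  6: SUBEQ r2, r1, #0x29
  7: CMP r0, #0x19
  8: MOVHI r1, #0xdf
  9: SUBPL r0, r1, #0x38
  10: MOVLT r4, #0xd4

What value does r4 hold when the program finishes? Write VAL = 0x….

VAL = 0xca

[0] flags=1010 → (cmp)
[1] flags=1010 PL?F → skip
[2] flags=1010 GE?F → skip
[3] flags=0010 → (cmp)
[4] flags=0010 EQ?F → skip
[5] flags=0010 MI?F → skip
[6] flags=0010 EQ?F → skip
[7] flags=0010 → (cmp)
[8] flags=0010 HI?T → r1=0xdf
[9] flags=0010 PL?T → r0=0xa7
[10] flags=0010 LT?F → skip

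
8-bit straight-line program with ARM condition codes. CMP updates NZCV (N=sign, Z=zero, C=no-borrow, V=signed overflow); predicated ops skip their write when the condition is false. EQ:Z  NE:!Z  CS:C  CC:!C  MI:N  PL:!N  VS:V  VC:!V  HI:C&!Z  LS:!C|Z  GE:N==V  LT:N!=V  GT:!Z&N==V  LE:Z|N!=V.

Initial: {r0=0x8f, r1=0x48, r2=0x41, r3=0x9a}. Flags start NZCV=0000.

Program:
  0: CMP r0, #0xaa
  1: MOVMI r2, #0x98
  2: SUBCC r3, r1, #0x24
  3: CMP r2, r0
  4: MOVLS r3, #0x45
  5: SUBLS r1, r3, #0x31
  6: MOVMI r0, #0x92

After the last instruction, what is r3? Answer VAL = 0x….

[0] flags=1000 → (cmp)
[1] flags=1000 MI?T → r2=0x98
[2] flags=1000 CC?T → r3=0x24
[3] flags=0010 → (cmp)
[4] flags=0010 LS?F → skip
[5] flags=0010 LS?F → skip
[6] flags=0010 MI?F → skip

VAL = 0x24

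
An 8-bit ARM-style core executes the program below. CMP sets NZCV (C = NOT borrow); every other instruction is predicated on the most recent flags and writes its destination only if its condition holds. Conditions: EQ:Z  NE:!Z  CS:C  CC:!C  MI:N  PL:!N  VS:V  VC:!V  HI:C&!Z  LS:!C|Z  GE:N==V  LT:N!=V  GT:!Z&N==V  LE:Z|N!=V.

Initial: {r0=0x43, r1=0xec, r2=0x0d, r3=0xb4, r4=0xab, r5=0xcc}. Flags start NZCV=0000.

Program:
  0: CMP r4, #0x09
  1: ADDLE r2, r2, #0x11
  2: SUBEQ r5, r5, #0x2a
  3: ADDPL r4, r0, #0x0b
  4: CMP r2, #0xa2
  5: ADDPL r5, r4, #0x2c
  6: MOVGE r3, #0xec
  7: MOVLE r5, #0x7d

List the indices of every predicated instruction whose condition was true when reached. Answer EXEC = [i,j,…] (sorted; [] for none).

EXEC = [1,5,6]

[0] flags=1010 → (cmp)
[1] flags=1010 LE?T → r2=0x1e
[2] flags=1010 EQ?F → skip
[3] flags=1010 PL?F → skip
[4] flags=0000 → (cmp)
[5] flags=0000 PL?T → r5=0xd7
[6] flags=0000 GE?T → r3=0xec
[7] flags=0000 LE?F → skip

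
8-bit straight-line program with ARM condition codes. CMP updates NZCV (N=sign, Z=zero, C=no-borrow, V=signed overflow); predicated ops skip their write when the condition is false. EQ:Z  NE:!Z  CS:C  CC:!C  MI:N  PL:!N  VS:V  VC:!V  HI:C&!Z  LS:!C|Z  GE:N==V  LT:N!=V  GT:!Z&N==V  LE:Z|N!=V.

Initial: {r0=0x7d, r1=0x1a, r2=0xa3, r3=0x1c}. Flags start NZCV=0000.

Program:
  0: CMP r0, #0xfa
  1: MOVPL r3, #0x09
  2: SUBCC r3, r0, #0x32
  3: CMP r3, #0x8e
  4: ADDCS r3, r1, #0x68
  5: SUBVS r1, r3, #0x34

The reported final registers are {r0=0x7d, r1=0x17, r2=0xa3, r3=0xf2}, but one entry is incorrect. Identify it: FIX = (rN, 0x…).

0: ✓ CMP  NZCV=1001
1: · MOVPL
2: ✓ SUBCC  r3←0x4b
3: ✓ CMP  NZCV=1001
4: · ADDCS
5: ✓ SUBVS  r1←0x17

FIX = (r3, 0x4b)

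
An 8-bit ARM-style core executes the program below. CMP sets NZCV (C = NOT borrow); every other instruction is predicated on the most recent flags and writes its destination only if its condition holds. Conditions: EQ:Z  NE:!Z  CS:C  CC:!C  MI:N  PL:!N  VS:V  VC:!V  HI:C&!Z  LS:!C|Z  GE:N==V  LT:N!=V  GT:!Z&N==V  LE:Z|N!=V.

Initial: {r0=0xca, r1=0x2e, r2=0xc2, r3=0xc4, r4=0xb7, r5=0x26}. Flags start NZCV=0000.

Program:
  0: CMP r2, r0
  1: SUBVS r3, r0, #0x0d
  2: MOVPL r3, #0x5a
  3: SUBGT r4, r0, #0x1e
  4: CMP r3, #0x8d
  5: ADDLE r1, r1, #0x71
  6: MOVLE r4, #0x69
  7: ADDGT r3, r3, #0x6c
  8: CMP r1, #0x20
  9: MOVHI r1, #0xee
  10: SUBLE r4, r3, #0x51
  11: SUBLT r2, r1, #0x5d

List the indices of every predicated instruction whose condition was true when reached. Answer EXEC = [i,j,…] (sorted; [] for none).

[0] flags=1000 → (cmp)
[1] flags=1000 VS?F → skip
[2] flags=1000 PL?F → skip
[3] flags=1000 GT?F → skip
[4] flags=0010 → (cmp)
[5] flags=0010 LE?F → skip
[6] flags=0010 LE?F → skip
[7] flags=0010 GT?T → r3=0x30
[8] flags=0010 → (cmp)
[9] flags=0010 HI?T → r1=0xee
[10] flags=0010 LE?F → skip
[11] flags=0010 LT?F → skip

EXEC = [7,9]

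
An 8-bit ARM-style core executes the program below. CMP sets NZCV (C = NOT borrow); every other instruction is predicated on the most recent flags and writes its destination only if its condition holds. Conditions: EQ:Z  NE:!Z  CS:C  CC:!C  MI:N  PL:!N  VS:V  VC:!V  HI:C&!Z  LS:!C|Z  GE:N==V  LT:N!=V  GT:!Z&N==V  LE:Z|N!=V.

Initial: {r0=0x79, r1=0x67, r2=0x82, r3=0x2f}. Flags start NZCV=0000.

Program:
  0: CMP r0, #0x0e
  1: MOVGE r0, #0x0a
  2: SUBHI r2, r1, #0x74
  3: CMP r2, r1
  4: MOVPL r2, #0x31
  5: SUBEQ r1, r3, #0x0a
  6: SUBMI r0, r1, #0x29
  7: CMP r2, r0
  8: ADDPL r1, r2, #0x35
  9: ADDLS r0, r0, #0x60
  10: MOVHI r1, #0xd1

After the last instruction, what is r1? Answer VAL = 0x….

0: ✓ CMP  NZCV=0010
1: ✓ MOVGE  r0←0x0a
2: ✓ SUBHI  r2←0xf3
3: ✓ CMP  NZCV=1010
4: · MOVPL
5: · SUBEQ
6: ✓ SUBMI  r0←0x3e
7: ✓ CMP  NZCV=1010
8: · ADDPL
9: · ADDLS
10: ✓ MOVHI  r1←0xd1

VAL = 0xd1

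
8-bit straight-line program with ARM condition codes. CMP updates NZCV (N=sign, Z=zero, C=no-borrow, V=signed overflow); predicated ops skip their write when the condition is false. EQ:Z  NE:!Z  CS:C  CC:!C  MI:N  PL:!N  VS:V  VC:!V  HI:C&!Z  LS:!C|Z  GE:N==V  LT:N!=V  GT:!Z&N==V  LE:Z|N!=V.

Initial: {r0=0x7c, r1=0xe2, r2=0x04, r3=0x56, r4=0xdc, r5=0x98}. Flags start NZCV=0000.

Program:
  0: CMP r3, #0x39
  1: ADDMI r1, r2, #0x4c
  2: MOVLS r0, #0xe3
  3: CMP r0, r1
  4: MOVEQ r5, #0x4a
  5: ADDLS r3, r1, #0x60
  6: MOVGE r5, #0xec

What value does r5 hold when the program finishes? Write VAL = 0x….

VAL = 0xec

[0] flags=0010 → (cmp)
[1] flags=0010 MI?F → skip
[2] flags=0010 LS?F → skip
[3] flags=1001 → (cmp)
[4] flags=1001 EQ?F → skip
[5] flags=1001 LS?T → r3=0x42
[6] flags=1001 GE?T → r5=0xec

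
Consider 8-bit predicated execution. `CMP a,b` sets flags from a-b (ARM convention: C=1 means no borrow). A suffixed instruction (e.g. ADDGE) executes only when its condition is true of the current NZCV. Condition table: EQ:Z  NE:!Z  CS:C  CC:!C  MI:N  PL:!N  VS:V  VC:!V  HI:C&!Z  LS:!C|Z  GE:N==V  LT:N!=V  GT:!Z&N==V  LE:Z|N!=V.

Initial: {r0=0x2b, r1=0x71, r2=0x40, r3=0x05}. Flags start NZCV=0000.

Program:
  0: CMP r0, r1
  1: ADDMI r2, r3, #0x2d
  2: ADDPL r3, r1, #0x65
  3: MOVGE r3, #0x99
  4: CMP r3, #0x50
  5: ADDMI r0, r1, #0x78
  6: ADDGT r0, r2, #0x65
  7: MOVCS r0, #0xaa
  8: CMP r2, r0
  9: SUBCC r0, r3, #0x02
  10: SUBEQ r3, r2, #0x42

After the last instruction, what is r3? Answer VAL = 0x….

0: ✓ CMP  NZCV=1000
1: ✓ ADDMI  r2←0x32
2: · ADDPL
3: · MOVGE
4: ✓ CMP  NZCV=1000
5: ✓ ADDMI  r0←0xe9
6: · ADDGT
7: · MOVCS
8: ✓ CMP  NZCV=0000
9: ✓ SUBCC  r0←0x03
10: · SUBEQ

VAL = 0x05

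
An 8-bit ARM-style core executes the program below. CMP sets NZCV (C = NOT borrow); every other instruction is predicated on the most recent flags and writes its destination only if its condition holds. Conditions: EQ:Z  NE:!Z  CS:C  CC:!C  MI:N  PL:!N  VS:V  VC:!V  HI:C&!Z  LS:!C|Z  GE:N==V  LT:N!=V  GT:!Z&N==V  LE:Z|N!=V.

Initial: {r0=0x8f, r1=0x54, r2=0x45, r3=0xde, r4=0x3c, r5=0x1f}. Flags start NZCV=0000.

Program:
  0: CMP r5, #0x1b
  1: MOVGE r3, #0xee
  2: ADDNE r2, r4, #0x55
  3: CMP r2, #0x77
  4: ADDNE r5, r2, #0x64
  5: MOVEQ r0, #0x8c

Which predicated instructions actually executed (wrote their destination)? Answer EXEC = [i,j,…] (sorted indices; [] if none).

0: ✓ CMP  NZCV=0010
1: ✓ MOVGE  r3←0xee
2: ✓ ADDNE  r2←0x91
3: ✓ CMP  NZCV=0011
4: ✓ ADDNE  r5←0xf5
5: · MOVEQ

EXEC = [1,2,4]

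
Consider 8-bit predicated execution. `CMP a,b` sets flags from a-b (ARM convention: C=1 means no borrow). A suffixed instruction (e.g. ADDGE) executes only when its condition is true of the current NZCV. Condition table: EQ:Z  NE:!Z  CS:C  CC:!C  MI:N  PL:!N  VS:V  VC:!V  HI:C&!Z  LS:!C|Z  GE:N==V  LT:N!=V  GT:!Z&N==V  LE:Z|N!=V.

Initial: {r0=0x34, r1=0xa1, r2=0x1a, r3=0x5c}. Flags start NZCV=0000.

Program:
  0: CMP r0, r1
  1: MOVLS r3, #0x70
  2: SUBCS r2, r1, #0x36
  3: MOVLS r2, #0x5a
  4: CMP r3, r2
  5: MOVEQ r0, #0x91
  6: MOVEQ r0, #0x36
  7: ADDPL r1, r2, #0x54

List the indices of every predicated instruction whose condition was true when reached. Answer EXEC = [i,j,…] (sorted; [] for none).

0: ✓ CMP  NZCV=1001
1: ✓ MOVLS  r3←0x70
2: · SUBCS
3: ✓ MOVLS  r2←0x5a
4: ✓ CMP  NZCV=0010
5: · MOVEQ
6: · MOVEQ
7: ✓ ADDPL  r1←0xae

EXEC = [1,3,7]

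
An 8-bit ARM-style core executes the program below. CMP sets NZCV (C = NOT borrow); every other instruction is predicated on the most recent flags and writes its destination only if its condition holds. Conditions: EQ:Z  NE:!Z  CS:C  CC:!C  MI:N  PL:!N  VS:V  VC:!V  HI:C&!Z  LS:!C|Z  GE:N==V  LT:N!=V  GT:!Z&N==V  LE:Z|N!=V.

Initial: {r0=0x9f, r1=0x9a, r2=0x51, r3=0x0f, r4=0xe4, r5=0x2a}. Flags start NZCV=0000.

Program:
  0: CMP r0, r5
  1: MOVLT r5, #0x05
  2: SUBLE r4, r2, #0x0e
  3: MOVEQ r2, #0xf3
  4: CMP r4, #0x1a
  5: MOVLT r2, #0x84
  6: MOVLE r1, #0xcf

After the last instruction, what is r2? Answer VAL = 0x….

VAL = 0x51

[0] flags=0011 → (cmp)
[1] flags=0011 LT?T → r5=0x05
[2] flags=0011 LE?T → r4=0x43
[3] flags=0011 EQ?F → skip
[4] flags=0010 → (cmp)
[5] flags=0010 LT?F → skip
[6] flags=0010 LE?F → skip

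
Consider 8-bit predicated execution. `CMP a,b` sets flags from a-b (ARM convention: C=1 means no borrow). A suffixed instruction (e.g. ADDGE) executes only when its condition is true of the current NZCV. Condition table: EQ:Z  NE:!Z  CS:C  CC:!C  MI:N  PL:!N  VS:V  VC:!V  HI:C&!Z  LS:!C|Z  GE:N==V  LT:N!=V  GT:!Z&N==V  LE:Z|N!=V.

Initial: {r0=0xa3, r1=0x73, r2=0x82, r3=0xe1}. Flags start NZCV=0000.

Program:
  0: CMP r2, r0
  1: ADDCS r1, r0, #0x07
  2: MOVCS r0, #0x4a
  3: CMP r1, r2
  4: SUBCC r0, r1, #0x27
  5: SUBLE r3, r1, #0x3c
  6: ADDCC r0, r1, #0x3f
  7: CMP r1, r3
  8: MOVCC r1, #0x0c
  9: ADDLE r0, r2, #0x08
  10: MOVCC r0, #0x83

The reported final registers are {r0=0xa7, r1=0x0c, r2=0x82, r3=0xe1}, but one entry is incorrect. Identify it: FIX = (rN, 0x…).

[0] flags=1000 → (cmp)
[1] flags=1000 CS?F → skip
[2] flags=1000 CS?F → skip
[3] flags=1001 → (cmp)
[4] flags=1001 CC?T → r0=0x4c
[5] flags=1001 LE?F → skip
[6] flags=1001 CC?T → r0=0xb2
[7] flags=1001 → (cmp)
[8] flags=1001 CC?T → r1=0x0c
[9] flags=1001 LE?F → skip
[10] flags=1001 CC?T → r0=0x83

FIX = (r0, 0x83)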